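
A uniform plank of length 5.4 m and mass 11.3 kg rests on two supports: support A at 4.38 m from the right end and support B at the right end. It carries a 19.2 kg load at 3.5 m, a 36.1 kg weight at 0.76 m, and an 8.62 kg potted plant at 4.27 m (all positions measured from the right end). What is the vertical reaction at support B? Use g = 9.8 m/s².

Taking torques about support A:
Beam weight: 11.3 × 9.8 = 110.7 N down at 2.7 m → arm 1.68 m, τ = 110.7 × 1.68 = 186 N·m clockwise.
Load: 19.2 × 9.8 = 188.2 N down at 3.5 m → arm 0.88 m, τ = 188.2 × 0.88 = 165.6 N·m clockwise.
Weight: 36.1 × 9.8 = 353.8 N down at 0.76 m → arm 3.62 m, τ = 353.8 × 3.62 = 1281 N·m clockwise.
Potted plant: 8.62 × 9.8 = 84.48 N down at 4.27 m → arm 0.11 m, τ = 84.48 × 0.11 = 9.293 N·m clockwise.
Net load moment about support A = 1642 N·m clockwise.
Reaction R at support B is upward at 0 m, arm 4.38 m → moment R × 4.38 counterclockwise.
Στ = 0 ⇒ R × 4.38 = 1642 ⇒ R = 375 N.

R_B ≈ 375 N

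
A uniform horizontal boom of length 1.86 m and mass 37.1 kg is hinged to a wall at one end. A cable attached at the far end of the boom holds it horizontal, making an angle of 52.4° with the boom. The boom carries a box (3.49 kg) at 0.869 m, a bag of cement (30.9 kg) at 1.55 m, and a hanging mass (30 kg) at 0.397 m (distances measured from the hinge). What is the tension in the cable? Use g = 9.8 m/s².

Choose the hinge as the axis so the unknown hinge reaction has zero arm there.
Beam weight: 37.1 × 9.8 = 363.6 N down at 0.93 m → arm 0.93 m, τ = 363.6 × 0.93 = 338.1 N·m clockwise.
Box: 3.49 × 9.8 = 34.2 N down at 0.869 m → arm 0.869 m, τ = 34.2 × 0.869 = 29.72 N·m clockwise.
Bag of cement: 30.9 × 9.8 = 302.8 N down at 1.55 m → arm 1.55 m, τ = 302.8 × 1.55 = 469.3 N·m clockwise.
Hanging mass: 30 × 9.8 = 294 N down at 0.397 m → arm 0.397 m, τ = 294 × 0.397 = 116.7 N·m clockwise.
Total clockwise load moment = 953.8 N·m.
The cable tension T acts at 1.86 m; only its component perpendicular to the boom, T sinθ, produces torque. sin 52.4° = 0.7923.
Setting net torque to zero: T × 1.86 × 0.7923 = 953.8 → T = 953.8 / 1.474 = 647 N.

T ≈ 647 N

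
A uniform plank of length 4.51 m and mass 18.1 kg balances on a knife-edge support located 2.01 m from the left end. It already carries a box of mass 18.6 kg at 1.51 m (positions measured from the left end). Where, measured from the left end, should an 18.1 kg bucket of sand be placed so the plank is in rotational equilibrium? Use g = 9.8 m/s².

x ≈ 2.28 m from the left end

Choose the knife-edge support (at 2.01 m from the left end) as the axis so the support reaction has zero arm there.
Beam weight: 18.1 × 9.8 = 177.4 N down at 2.255 m → arm 0.245 m, τ = 177.4 × 0.245 = 43.46 N·m clockwise.
Box: 18.6 × 9.8 = 182.3 N down at 1.51 m → arm 0.5 m, τ = 182.3 × 0.5 = 91.15 N·m counterclockwise.
Net moment of existing loads = 47.69 N·m counterclockwise.
The bucket of sand weighs 18.1 × 9.8 = 177.4 N and must supply an equal clockwise moment, so its lever arm about the knife-edge support is 47.69 / 177.4 = 0.269 m.
That puts it at 2.01 + 0.269 = 2.28 m from the left end.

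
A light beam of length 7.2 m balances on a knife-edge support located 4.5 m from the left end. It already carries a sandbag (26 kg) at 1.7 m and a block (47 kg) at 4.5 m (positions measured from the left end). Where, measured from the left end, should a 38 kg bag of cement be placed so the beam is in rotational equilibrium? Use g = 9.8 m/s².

x ≈ 6.42 m from the left end

Taking torques about the knife-edge support (at 4.5 m from the left end):
Sandbag: 26 × 9.8 = 254.8 N down at 1.7 m → arm 2.8 m, τ = 254.8 × 2.8 = 713.4 N·m counterclockwise.
Block: acts at the knife-edge support, moment arm 0 → no torque.
Net moment of existing loads = 713.4 N·m counterclockwise.
The bag of cement weighs 38 × 9.8 = 372.4 N and must supply an equal clockwise moment, so its lever arm about the knife-edge support is 713.4 / 372.4 = 1.92 m.
That puts it at 4.5 + 1.92 = 6.42 m from the left end.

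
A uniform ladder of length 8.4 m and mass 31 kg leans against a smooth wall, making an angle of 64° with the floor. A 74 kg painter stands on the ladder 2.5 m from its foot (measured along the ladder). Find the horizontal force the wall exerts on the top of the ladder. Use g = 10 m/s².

N_wall ≈ 183 N

Sum moments about the foot of the ladder (the floor normal and friction both act there and drop out).
Ladder weight 31×10 = 310 N acts at 4.2 m along the ladder; its horizontal arm is 4.2·cos64° = 1.841 m → τ = 570.7 N·m clockwise.
Painter: 74×10 = 740 N at 2.5 m → arm 1.096 m → τ = 811 N·m clockwise.
Wall normal N acts horizontally at the top; its moment arm is the height L sinθ = 8.4·sin64° = 7.55 m, counterclockwise.
Στ = 0 ⇒ N × 7.55 = 1382 ⇒ N = 183 N.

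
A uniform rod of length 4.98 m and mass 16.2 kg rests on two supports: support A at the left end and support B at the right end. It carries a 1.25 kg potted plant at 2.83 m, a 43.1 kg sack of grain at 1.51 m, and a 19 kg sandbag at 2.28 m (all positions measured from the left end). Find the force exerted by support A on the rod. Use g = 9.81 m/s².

R_A ≈ 480 N

Choose support B as the axis so its reaction then has zero moment arm.
Beam weight: 16.2 × 9.81 = 158.9 N down at 2.49 m → arm 2.49 m, τ = 158.9 × 2.49 = 395.7 N·m counterclockwise.
Potted plant: 1.25 × 9.81 = 12.26 N down at 2.83 m → arm 2.15 m, τ = 12.26 × 2.15 = 26.36 N·m counterclockwise.
Sack of grain: 43.1 × 9.81 = 422.8 N down at 1.51 m → arm 3.47 m, τ = 422.8 × 3.47 = 1467 N·m counterclockwise.
Sandbag: 19 × 9.81 = 186.4 N down at 2.28 m → arm 2.7 m, τ = 186.4 × 2.7 = 503.3 N·m counterclockwise.
Net load moment about support B = 2392 N·m counterclockwise.
Reaction R at support A is upward at 0 m, arm 4.98 m → moment R × 4.98 clockwise.
Balancing moments: R × 4.98 = 2392, giving R = 480 N.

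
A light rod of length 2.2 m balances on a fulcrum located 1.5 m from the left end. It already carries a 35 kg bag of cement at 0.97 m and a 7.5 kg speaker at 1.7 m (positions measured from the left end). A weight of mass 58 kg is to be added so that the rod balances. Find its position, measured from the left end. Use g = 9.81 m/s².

x ≈ 1.79 m from the left end

Taking torques about the fulcrum (at 1.5 m from the left end):
Bag of cement: 35 × 9.81 = 343.4 N down at 0.97 m → arm 0.53 m, τ = 343.4 × 0.53 = 182 N·m counterclockwise.
Speaker: 7.5 × 9.81 = 73.58 N down at 1.7 m → arm 0.2 m, τ = 73.58 × 0.2 = 14.72 N·m clockwise.
Net moment of existing loads = 167.3 N·m counterclockwise.
The weight weighs 58 × 9.81 = 569 N and must supply an equal clockwise moment, so its lever arm about the fulcrum is 167.3 / 569 = 0.294 m.
That puts it at 1.5 + 0.294 = 1.79 m from the left end.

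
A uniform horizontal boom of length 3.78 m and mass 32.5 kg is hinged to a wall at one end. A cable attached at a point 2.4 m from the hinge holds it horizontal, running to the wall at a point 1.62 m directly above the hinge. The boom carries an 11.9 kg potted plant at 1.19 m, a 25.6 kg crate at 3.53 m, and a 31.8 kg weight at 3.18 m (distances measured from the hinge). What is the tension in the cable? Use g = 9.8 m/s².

T ≈ 1950 N

Taking torques about the hinge:
Beam weight: 32.5 × 9.8 = 318.5 N down at 1.89 m → arm 1.89 m, τ = 318.5 × 1.89 = 602 N·m clockwise.
Potted plant: 11.9 × 9.8 = 116.6 N down at 1.19 m → arm 1.19 m, τ = 116.6 × 1.19 = 138.8 N·m clockwise.
Crate: 25.6 × 9.8 = 250.9 N down at 3.53 m → arm 3.53 m, τ = 250.9 × 3.53 = 885.7 N·m clockwise.
Weight: 31.8 × 9.8 = 311.6 N down at 3.18 m → arm 3.18 m, τ = 311.6 × 3.18 = 990.9 N·m clockwise.
Total clockwise load moment = 2617 N·m.
The cable tension T acts at 2.4 m; only its component perpendicular to the boom, T sinθ, produces torque. sinθ = h/√(h²+d²) = 1.62/√(1.62²+2.4²) = 0.5595.
Setting net torque to zero: T × 2.4 × 0.5595 = 2617 → T = 2617 / 1.343 = 1950 N.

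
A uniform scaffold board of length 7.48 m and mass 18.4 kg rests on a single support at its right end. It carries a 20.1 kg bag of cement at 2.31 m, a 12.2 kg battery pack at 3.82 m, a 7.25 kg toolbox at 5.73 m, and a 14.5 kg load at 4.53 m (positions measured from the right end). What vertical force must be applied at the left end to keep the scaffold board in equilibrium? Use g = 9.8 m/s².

F ≈ 353 N

Sum moments about the right end (the unknown pivot reaction has zero arm there).
Beam weight: 18.4 × 9.8 = 180.3 N down at 3.74 m → arm 3.74 m, τ = 180.3 × 3.74 = 674.3 N·m counterclockwise.
Bag of cement: 20.1 × 9.8 = 197 N down at 2.31 m → arm 2.31 m, τ = 197 × 2.31 = 455.1 N·m counterclockwise.
Battery pack: 12.2 × 9.8 = 119.6 N down at 3.82 m → arm 3.82 m, τ = 119.6 × 3.82 = 456.9 N·m counterclockwise.
Toolbox: 7.25 × 9.8 = 71.05 N down at 5.73 m → arm 5.73 m, τ = 71.05 × 5.73 = 407.1 N·m counterclockwise.
Load: 14.5 × 9.8 = 142.1 N down at 4.53 m → arm 4.53 m, τ = 142.1 × 4.53 = 643.7 N·m counterclockwise.
Net moment of the loads = 2637 N·m counterclockwise.
The upward force F acts at the left end, arm 7.48 m, giving F × 7.48 clockwise.
For rotational equilibrium, F × 7.48 = 2637, so F = 2637 / 7.48 = 353 N.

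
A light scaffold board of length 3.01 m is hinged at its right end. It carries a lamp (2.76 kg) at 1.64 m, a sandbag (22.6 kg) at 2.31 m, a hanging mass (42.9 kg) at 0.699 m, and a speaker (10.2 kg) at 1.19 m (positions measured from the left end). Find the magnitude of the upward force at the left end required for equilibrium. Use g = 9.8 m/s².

F ≈ 447 N

Choose the right end as the axis so the unknown pivot reaction has zero arm there.
Lamp: 2.76 × 9.8 = 27.05 N down at 1.64 m → arm 1.37 m, τ = 27.05 × 1.37 = 37.06 N·m counterclockwise.
Sandbag: 22.6 × 9.8 = 221.5 N down at 2.31 m → arm 0.7 m, τ = 221.5 × 0.7 = 155 N·m counterclockwise.
Hanging mass: 42.9 × 9.8 = 420.4 N down at 0.699 m → arm 2.311 m, τ = 420.4 × 2.311 = 971.5 N·m counterclockwise.
Speaker: 10.2 × 9.8 = 99.96 N down at 1.19 m → arm 1.82 m, τ = 99.96 × 1.82 = 181.9 N·m counterclockwise.
Net moment of the loads = 1345 N·m counterclockwise.
The upward force F acts at the left end, arm 3.01 m, giving F × 3.01 clockwise.
For rotational equilibrium, F × 3.01 = 1345, so F = 1345 / 3.01 = 447 N.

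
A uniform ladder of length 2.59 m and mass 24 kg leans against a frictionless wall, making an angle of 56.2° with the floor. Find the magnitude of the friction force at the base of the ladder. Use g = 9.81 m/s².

f ≈ 78.8 N

Sum moments about the foot of the ladder (the floor normal and friction both act there and drop out).
Ladder weight 24×9.81 = 235.4 N acts at 1.295 m along the ladder; its horizontal arm is 1.295·cos56.2° = 0.7204 m → τ = 169.6 N·m clockwise.
Wall normal N acts horizontally at the top; its moment arm is the height L sinθ = 2.59·sin56.2° = 2.152 m, counterclockwise.
Balancing moments: N × 2.152 = 169.6, giving N = 78.8 N.
ΣFx = 0: friction at the foot balances the wall's push, so f = N_wall = 78.8 N.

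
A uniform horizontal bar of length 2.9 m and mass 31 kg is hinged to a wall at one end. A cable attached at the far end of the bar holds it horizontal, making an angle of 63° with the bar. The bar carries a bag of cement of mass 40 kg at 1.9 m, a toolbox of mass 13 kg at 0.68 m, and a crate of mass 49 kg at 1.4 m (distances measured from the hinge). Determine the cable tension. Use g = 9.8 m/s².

Taking torques about the hinge:
Beam weight: 31 × 9.8 = 303.8 N down at 1.45 m → arm 1.45 m, τ = 303.8 × 1.45 = 440.5 N·m clockwise.
Bag of cement: 40 × 9.8 = 392 N down at 1.9 m → arm 1.9 m, τ = 392 × 1.9 = 744.8 N·m clockwise.
Toolbox: 13 × 9.8 = 127.4 N down at 0.68 m → arm 0.68 m, τ = 127.4 × 0.68 = 86.63 N·m clockwise.
Crate: 49 × 9.8 = 480.2 N down at 1.4 m → arm 1.4 m, τ = 480.2 × 1.4 = 672.3 N·m clockwise.
Total clockwise load moment = 1944 N·m.
The cable tension T acts at 2.9 m; only its component perpendicular to the bar, T sinθ, produces torque. sin 63° = 0.891.
For rotational equilibrium, T × 2.9 × 0.891 = 1944, so T = 1944 / 2.584 = 752 N.

T ≈ 752 N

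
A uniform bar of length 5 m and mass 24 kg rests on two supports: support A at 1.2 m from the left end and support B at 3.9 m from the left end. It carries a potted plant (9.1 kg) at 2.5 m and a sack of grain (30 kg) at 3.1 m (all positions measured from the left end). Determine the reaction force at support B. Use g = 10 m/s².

R_B ≈ 370 N

Taking torques about support A:
Beam weight: 24 × 10 = 240 N down at 2.5 m → arm 1.3 m, τ = 240 × 1.3 = 312 N·m clockwise.
Potted plant: 9.1 × 10 = 91 N down at 2.5 m → arm 1.3 m, τ = 91 × 1.3 = 118.3 N·m clockwise.
Sack of grain: 30 × 10 = 300 N down at 3.1 m → arm 1.9 m, τ = 300 × 1.9 = 570 N·m clockwise.
Net load moment about support A = 1000 N·m clockwise.
Reaction R at support B is upward at 3.9 m, arm 2.7 m → moment R × 2.7 counterclockwise.
For rotational equilibrium, R × 2.7 = 1000, so R = 370 N.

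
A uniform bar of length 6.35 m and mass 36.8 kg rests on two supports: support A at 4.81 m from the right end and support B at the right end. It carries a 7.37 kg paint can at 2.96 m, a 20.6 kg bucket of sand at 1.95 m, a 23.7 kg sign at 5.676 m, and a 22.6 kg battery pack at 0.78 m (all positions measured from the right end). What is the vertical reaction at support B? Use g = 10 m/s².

R_B ≈ 423 N

Choose support A as the axis so its reaction then has zero moment arm.
Beam weight: 36.8 × 10 = 368 N down at 3.175 m → arm 1.635 m, τ = 368 × 1.635 = 601.7 N·m clockwise.
Paint can: 7.37 × 10 = 73.7 N down at 2.96 m → arm 1.85 m, τ = 73.7 × 1.85 = 136.3 N·m clockwise.
Bucket of sand: 20.6 × 10 = 206 N down at 1.95 m → arm 2.86 m, τ = 206 × 2.86 = 589.2 N·m clockwise.
Sign: 23.7 × 10 = 237 N down at 5.676 m → arm 0.866 m, τ = 237 × 0.866 = 205.2 N·m counterclockwise.
Battery pack: 22.6 × 10 = 226 N down at 0.78 m → arm 4.03 m, τ = 226 × 4.03 = 910.8 N·m clockwise.
Net load moment about support A = 2033 N·m clockwise.
Reaction R at support B is upward at 0 m, arm 4.81 m → moment R × 4.81 counterclockwise.
Balancing moments: R × 4.81 = 2033, giving R = 423 N.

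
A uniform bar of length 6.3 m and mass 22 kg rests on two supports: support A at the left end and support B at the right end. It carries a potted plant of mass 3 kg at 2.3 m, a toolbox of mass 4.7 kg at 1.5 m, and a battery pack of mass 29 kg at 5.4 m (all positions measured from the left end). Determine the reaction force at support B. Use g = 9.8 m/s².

Sum moments about support A (its reaction then has zero moment arm).
Beam weight: 22 × 9.8 = 215.6 N down at 3.15 m → arm 3.15 m, τ = 215.6 × 3.15 = 679.1 N·m clockwise.
Potted plant: 3 × 9.8 = 29.4 N down at 2.3 m → arm 2.3 m, τ = 29.4 × 2.3 = 67.62 N·m clockwise.
Toolbox: 4.7 × 9.8 = 46.06 N down at 1.5 m → arm 1.5 m, τ = 46.06 × 1.5 = 69.09 N·m clockwise.
Battery pack: 29 × 9.8 = 284.2 N down at 5.4 m → arm 5.4 m, τ = 284.2 × 5.4 = 1535 N·m clockwise.
Net load moment about support A = 2351 N·m clockwise.
Reaction R at support B is upward at 6.3 m, arm 6.3 m → moment R × 6.3 counterclockwise.
For rotational equilibrium, R × 6.3 = 2351, so R = 373 N.

R_B ≈ 373 N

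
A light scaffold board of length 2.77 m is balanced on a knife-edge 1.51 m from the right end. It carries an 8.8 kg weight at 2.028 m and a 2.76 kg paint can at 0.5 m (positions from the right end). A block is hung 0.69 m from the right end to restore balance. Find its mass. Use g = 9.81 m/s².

Sum moments about the knife-edge (at 1.51 m from the right end) (the support reaction has zero arm there).
Weight: 8.8 × 9.81 = 86.33 N down at 2.028 m → arm 0.518 m, τ = 86.33 × 0.518 = 44.72 N·m counterclockwise.
Paint can: 2.76 × 9.81 = 27.08 N down at 0.5 m → arm 1.01 m, τ = 27.08 × 1.01 = 27.35 N·m clockwise.
Net moment of known loads = 17.37 N·m counterclockwise.
An unknown mass m at 0.69 m has arm 0.82 m; its moment is m·g·0.82 clockwise.
For rotational equilibrium, m × 9.81 × 0.82 = 17.37, so m = 17.37 / (9.81 × 0.82) = 2.16 kg.

m ≈ 2.16 kg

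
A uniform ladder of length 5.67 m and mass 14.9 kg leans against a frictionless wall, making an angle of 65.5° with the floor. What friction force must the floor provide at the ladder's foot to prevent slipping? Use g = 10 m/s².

f ≈ 34 N

Sum moments about the foot of the ladder (the floor normal and friction both act there and drop out).
Ladder weight 14.9×10 = 149 N acts at 2.835 m along the ladder; its horizontal arm is 2.835·cos65.5° = 1.176 m → τ = 175.2 N·m clockwise.
Wall normal N acts horizontally at the top; its moment arm is the height L sinθ = 5.67·sin65.5° = 5.159 m, counterclockwise.
Balancing moments: N × 5.159 = 175.2, giving N = 34 N.
ΣFx = 0: friction at the foot balances the wall's push, so f = N_wall = 34 N.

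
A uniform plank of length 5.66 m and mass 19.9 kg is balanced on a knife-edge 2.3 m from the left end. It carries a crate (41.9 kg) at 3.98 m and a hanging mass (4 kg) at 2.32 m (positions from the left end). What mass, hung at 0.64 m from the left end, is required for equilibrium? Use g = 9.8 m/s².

Taking torques about the knife-edge (at 2.3 m from the left end):
Beam weight: 19.9 × 9.8 = 195 N down at 2.83 m → arm 0.53 m, τ = 195 × 0.53 = 103.4 N·m clockwise.
Crate: 41.9 × 9.8 = 410.6 N down at 3.98 m → arm 1.68 m, τ = 410.6 × 1.68 = 689.8 N·m clockwise.
Hanging mass: 4 × 9.8 = 39.2 N down at 2.32 m → arm 0.02 m, τ = 39.2 × 0.02 = 0.784 N·m clockwise.
Net moment of known loads = 794 N·m clockwise.
An unknown mass m at 0.64 m has arm 1.66 m; its moment is m·g·1.66 counterclockwise.
Balancing moments: m × 9.8 × 1.66 = 794, giving m = 794 / (9.8 × 1.66) = 48.8 kg.

m ≈ 48.8 kg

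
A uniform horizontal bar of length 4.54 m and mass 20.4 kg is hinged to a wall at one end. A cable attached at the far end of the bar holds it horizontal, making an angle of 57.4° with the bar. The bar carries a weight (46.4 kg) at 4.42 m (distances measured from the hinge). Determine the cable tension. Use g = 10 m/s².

Take moments about the hinge.
Beam weight: 20.4 × 10 = 204 N down at 2.27 m → arm 2.27 m, τ = 204 × 2.27 = 463.1 N·m clockwise.
Weight: 46.4 × 10 = 464 N down at 4.42 m → arm 4.42 m, τ = 464 × 4.42 = 2051 N·m clockwise.
Total clockwise load moment = 2514 N·m.
The cable tension T acts at 4.54 m; only its component perpendicular to the bar, T sinθ, produces torque. sin 57.4° = 0.8425.
Στ = 0 ⇒ T × 4.54 × 0.8425 = 2514 ⇒ T = 2514 / 3.825 = 657 N.

T ≈ 657 N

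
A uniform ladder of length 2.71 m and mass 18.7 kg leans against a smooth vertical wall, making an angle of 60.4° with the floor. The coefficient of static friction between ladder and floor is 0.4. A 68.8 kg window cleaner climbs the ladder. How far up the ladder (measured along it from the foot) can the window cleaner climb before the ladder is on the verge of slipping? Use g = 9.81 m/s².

Take moments about the foot of the ladder.
Ladder weight 18.7×9.81 = 183.4 N acts at 1.355 m along the ladder; its horizontal arm is 1.355·cos60.4° = 0.6693 m → τ = 122.7 N·m clockwise.
Window cleaner weight 68.8×9.81 = 674.9 N at distance d → arm d·cos60.4° → τ = 674.9·d·0.4939 clockwise.
Wall normal N at the top has arm L sinθ = 2.356 m counterclockwise, so Στ = 0 gives N·2.356 = 122.7 + 333.3·d.
ΣFy = 0 ⇒ N_floor = 858.3 N, so the maximum friction is μ_s·N_floor = 0.4×858.3 = 343.3 N. ΣFx = 0 ⇒ N_wall = f, so at the slipping point N = 343.3 N.
Substituting: 343.3×2.356 = 122.7 + 333.3·d ⇒ d = (808.8 − 122.7) / 333.3 = 2.06 m.

d ≈ 2.06 m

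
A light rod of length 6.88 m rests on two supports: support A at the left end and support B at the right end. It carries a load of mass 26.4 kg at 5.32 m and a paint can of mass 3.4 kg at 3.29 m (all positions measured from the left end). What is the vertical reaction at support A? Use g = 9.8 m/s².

Taking torques about support B:
Load: 26.4 × 9.8 = 258.7 N down at 5.32 m → arm 1.56 m, τ = 258.7 × 1.56 = 403.6 N·m counterclockwise.
Paint can: 3.4 × 9.8 = 33.32 N down at 3.29 m → arm 3.59 m, τ = 33.32 × 3.59 = 119.6 N·m counterclockwise.
Net load moment about support B = 523.2 N·m counterclockwise.
Reaction R at support A is upward at 0 m, arm 6.88 m → moment R × 6.88 clockwise.
Setting net torque to zero: R × 6.88 = 523.2 → R = 76 N.

R_A ≈ 76 N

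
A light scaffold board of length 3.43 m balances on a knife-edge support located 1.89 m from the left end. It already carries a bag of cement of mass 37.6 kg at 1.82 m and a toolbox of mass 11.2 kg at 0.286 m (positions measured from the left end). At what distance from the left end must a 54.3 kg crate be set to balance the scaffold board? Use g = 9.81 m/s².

x ≈ 2.27 m from the left end

Taking torques about the knife-edge support (at 1.89 m from the left end):
Bag of cement: 37.6 × 9.81 = 368.9 N down at 1.82 m → arm 0.07 m, τ = 368.9 × 0.07 = 25.82 N·m counterclockwise.
Toolbox: 11.2 × 9.81 = 109.9 N down at 0.286 m → arm 1.604 m, τ = 109.9 × 1.604 = 176.3 N·m counterclockwise.
Net moment of existing loads = 202.1 N·m counterclockwise.
The crate weighs 54.3 × 9.81 = 532.7 N and must supply an equal clockwise moment, so its lever arm about the knife-edge support is 202.1 / 532.7 = 0.379 m.
That puts it at 1.89 + 0.379 = 2.27 m from the left end.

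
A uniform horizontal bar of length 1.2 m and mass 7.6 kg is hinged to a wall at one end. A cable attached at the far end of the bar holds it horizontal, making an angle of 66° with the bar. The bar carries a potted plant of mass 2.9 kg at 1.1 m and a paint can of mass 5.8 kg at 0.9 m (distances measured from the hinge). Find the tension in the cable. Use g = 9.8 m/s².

Taking torques about the hinge:
Beam weight: 7.6 × 9.8 = 74.48 N down at 0.6 m → arm 0.6 m, τ = 74.48 × 0.6 = 44.69 N·m clockwise.
Potted plant: 2.9 × 9.8 = 28.42 N down at 1.1 m → arm 1.1 m, τ = 28.42 × 1.1 = 31.26 N·m clockwise.
Paint can: 5.8 × 9.8 = 56.84 N down at 0.9 m → arm 0.9 m, τ = 56.84 × 0.9 = 51.16 N·m clockwise.
Total clockwise load moment = 127.1 N·m.
The cable tension T acts at 1.2 m; only its component perpendicular to the bar, T sinθ, produces torque. sin 66° = 0.9135.
Στ = 0 ⇒ T × 1.2 × 0.9135 = 127.1 ⇒ T = 127.1 / 1.096 = 116 N.

T ≈ 116 N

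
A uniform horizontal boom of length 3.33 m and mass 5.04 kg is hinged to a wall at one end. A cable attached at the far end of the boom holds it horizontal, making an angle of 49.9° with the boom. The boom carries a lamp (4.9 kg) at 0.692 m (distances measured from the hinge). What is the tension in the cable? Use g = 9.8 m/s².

T ≈ 45.3 N

About the hinge:
Beam weight: 5.04 × 9.8 = 49.39 N down at 1.665 m → arm 1.665 m, τ = 49.39 × 1.665 = 82.23 N·m clockwise.
Lamp: 4.9 × 9.8 = 48.02 N down at 0.692 m → arm 0.692 m, τ = 48.02 × 0.692 = 33.23 N·m clockwise.
Total clockwise load moment = 115.5 N·m.
The cable tension T acts at 3.33 m; only its component perpendicular to the boom, T sinθ, produces torque. sin 49.9° = 0.7649.
Στ = 0 ⇒ T × 3.33 × 0.7649 = 115.5 ⇒ T = 115.5 / 2.547 = 45.3 N.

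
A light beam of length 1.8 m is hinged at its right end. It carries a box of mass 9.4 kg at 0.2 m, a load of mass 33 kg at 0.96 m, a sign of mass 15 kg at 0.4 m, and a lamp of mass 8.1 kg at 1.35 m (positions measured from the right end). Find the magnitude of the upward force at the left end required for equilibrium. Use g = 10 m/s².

Taking torques about the right end:
Box: 9.4 × 10 = 94 N down at 0.2 m → arm 0.2 m, τ = 94 × 0.2 = 18.8 N·m counterclockwise.
Load: 33 × 10 = 330 N down at 0.96 m → arm 0.96 m, τ = 330 × 0.96 = 316.8 N·m counterclockwise.
Sign: 15 × 10 = 150 N down at 0.4 m → arm 0.4 m, τ = 150 × 0.4 = 60 N·m counterclockwise.
Lamp: 8.1 × 10 = 81 N down at 1.35 m → arm 1.35 m, τ = 81 × 1.35 = 109.4 N·m counterclockwise.
Net moment of the loads = 505 N·m counterclockwise.
The upward force F acts at the left end, arm 1.8 m, giving F × 1.8 clockwise.
Setting net torque to zero: F × 1.8 = 505 → F = 505 / 1.8 = 281 N.

F ≈ 281 N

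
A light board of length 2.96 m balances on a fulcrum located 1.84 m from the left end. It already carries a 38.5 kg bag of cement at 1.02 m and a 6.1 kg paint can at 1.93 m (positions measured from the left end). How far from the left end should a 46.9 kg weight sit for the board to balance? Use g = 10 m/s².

x ≈ 2.5 m from the left end

Taking torques about the fulcrum (at 1.84 m from the left end):
Bag of cement: 38.5 × 10 = 385 N down at 1.02 m → arm 0.82 m, τ = 385 × 0.82 = 315.7 N·m counterclockwise.
Paint can: 6.1 × 10 = 61 N down at 1.93 m → arm 0.09 m, τ = 61 × 0.09 = 5.49 N·m clockwise.
Net moment of existing loads = 310.2 N·m counterclockwise.
The weight weighs 46.9 × 10 = 469 N and must supply an equal clockwise moment, so its lever arm about the fulcrum is 310.2 / 469 = 0.661 m.
That puts it at 1.84 + 0.661 = 2.5 m from the left end.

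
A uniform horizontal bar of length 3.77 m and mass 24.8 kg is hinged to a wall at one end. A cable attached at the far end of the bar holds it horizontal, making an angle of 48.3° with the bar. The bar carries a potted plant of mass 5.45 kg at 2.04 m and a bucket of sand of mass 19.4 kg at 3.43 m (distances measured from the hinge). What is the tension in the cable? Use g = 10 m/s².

T ≈ 442 N

About the hinge:
Beam weight: 24.8 × 10 = 248 N down at 1.885 m → arm 1.885 m, τ = 248 × 1.885 = 467.5 N·m clockwise.
Potted plant: 5.45 × 10 = 54.5 N down at 2.04 m → arm 2.04 m, τ = 54.5 × 2.04 = 111.2 N·m clockwise.
Bucket of sand: 19.4 × 10 = 194 N down at 3.43 m → arm 3.43 m, τ = 194 × 3.43 = 665.4 N·m clockwise.
Total clockwise load moment = 1244 N·m.
The cable tension T acts at 3.77 m; only its component perpendicular to the bar, T sinθ, produces torque. sin 48.3° = 0.7466.
Setting net torque to zero: T × 3.77 × 0.7466 = 1244 → T = 1244 / 2.815 = 442 N.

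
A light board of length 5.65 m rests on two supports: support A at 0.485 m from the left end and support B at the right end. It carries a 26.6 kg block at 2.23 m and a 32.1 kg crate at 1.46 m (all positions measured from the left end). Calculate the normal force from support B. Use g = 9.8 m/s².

R_B ≈ 147 N

Take moments about support A.
Block: 26.6 × 9.8 = 260.7 N down at 2.23 m → arm 1.745 m, τ = 260.7 × 1.745 = 454.9 N·m clockwise.
Crate: 32.1 × 9.8 = 314.6 N down at 1.46 m → arm 0.975 m, τ = 314.6 × 0.975 = 306.7 N·m clockwise.
Net load moment about support A = 761.6 N·m clockwise.
Reaction R at support B is upward at 5.65 m, arm 5.165 m → moment R × 5.165 counterclockwise.
Setting net torque to zero: R × 5.165 = 761.6 → R = 147 N.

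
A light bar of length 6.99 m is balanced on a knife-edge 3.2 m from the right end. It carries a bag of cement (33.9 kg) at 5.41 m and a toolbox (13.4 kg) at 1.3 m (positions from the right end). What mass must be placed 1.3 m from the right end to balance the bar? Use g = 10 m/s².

m ≈ 26 kg

Taking torques about the knife-edge (at 3.2 m from the right end):
Bag of cement: 33.9 × 10 = 339 N down at 5.41 m → arm 2.21 m, τ = 339 × 2.21 = 749.2 N·m counterclockwise.
Toolbox: 13.4 × 10 = 134 N down at 1.3 m → arm 1.9 m, τ = 134 × 1.9 = 254.6 N·m clockwise.
Net moment of known loads = 494.6 N·m counterclockwise.
An unknown mass m at 1.3 m has arm 1.9 m; its moment is m·g·1.9 clockwise.
For rotational equilibrium, m × 10 × 1.9 = 494.6, so m = 494.6 / (10 × 1.9) = 26 kg.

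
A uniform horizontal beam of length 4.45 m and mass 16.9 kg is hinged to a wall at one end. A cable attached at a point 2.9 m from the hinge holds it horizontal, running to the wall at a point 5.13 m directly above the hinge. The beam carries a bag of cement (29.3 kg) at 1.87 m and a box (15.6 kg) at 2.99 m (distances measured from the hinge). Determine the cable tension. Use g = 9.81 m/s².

Taking torques about the hinge:
Beam weight: 16.9 × 9.81 = 165.8 N down at 2.225 m → arm 2.225 m, τ = 165.8 × 2.225 = 368.9 N·m clockwise.
Bag of cement: 29.3 × 9.81 = 287.4 N down at 1.87 m → arm 1.87 m, τ = 287.4 × 1.87 = 537.4 N·m clockwise.
Box: 15.6 × 9.81 = 153 N down at 2.99 m → arm 2.99 m, τ = 153 × 2.99 = 457.5 N·m clockwise.
Total clockwise load moment = 1364 N·m.
The cable tension T acts at 2.9 m; only its component perpendicular to the beam, T sinθ, produces torque. sinθ = h/√(h²+d²) = 5.13/√(5.13²+2.9²) = 0.8705.
Στ = 0 ⇒ T × 2.9 × 0.8705 = 1364 ⇒ T = 1364 / 2.524 = 540 N.

T ≈ 540 N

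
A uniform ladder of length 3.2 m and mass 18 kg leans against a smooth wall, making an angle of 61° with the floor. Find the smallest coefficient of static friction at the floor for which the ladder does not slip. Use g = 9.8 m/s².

μ_min ≈ 0.277

Take moments about the foot of the ladder.
Ladder weight 18×9.8 = 176.4 N acts at 1.6 m along the ladder; its horizontal arm is 1.6·cos61° = 0.7757 m → τ = 136.8 N·m clockwise.
Wall normal N acts horizontally at the top; its moment arm is the height L sinθ = 3.2·sin61° = 2.799 m, counterclockwise.
Στ = 0 ⇒ N × 2.799 = 136.8 ⇒ N = 48.87 N.
ΣFx = 0 ⇒ f = N_wall = 48.87 N. ΣFy = 0 ⇒ N_floor = 176.4 N.
μ_min = f / N_floor = 48.87 / 176.4 = 0.277.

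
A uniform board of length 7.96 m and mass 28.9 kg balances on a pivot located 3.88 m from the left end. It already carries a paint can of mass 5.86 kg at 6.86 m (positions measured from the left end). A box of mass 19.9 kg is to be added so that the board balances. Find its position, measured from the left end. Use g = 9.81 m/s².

Taking torques about the pivot (at 3.88 m from the left end):
Beam weight: 28.9 × 9.81 = 283.5 N down at 3.98 m → arm 0.1 m, τ = 283.5 × 0.1 = 28.35 N·m clockwise.
Paint can: 5.86 × 9.81 = 57.49 N down at 6.86 m → arm 2.98 m, τ = 57.49 × 2.98 = 171.3 N·m clockwise.
Net moment of existing loads = 199.7 N·m clockwise.
The box weighs 19.9 × 9.81 = 195.2 N and must supply an equal counterclockwise moment, so its lever arm about the pivot is 199.7 / 195.2 = 1.02 m.
That puts it at 3.88 − 1.02 = 2.86 m from the left end.

x ≈ 2.86 m from the left end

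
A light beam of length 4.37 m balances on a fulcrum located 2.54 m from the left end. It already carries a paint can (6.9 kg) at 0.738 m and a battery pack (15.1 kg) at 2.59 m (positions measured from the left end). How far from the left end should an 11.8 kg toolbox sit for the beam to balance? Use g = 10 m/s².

x ≈ 3.53 m from the left end

About the fulcrum (at 2.54 m from the left end):
Paint can: 6.9 × 10 = 69 N down at 0.738 m → arm 1.802 m, τ = 69 × 1.802 = 124.3 N·m counterclockwise.
Battery pack: 15.1 × 10 = 151 N down at 2.59 m → arm 0.05 m, τ = 151 × 0.05 = 7.55 N·m clockwise.
Net moment of existing loads = 116.8 N·m counterclockwise.
The toolbox weighs 11.8 × 10 = 118 N and must supply an equal clockwise moment, so its lever arm about the fulcrum is 116.8 / 118 = 0.99 m.
That puts it at 2.54 + 0.99 = 3.53 m from the left end.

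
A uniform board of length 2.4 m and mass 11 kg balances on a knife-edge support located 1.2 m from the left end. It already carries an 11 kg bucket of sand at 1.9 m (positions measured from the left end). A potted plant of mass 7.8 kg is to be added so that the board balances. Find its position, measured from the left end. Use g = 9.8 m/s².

Taking torques about the knife-edge support (at 1.2 m from the left end):
Beam weight: acts at the knife-edge support, moment arm 0 → no torque.
Bucket of sand: 11 × 9.8 = 107.8 N down at 1.9 m → arm 0.7 m, τ = 107.8 × 0.7 = 75.46 N·m clockwise.
Net moment of existing loads = 75.46 N·m clockwise.
The potted plant weighs 7.8 × 9.8 = 76.44 N and must supply an equal counterclockwise moment, so its lever arm about the knife-edge support is 75.46 / 76.44 = 0.987 m.
That puts it at 1.2 − 0.987 = 0.213 m from the left end.

x ≈ 0.213 m from the left end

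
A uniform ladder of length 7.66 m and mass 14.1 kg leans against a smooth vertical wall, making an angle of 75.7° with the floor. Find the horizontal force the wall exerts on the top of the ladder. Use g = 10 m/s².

Take moments about the foot of the ladder.
Ladder weight 14.1×10 = 141 N acts at 3.83 m along the ladder; its horizontal arm is 3.83·cos75.7° = 0.946 m → τ = 133.4 N·m clockwise.
Wall normal N acts horizontally at the top; its moment arm is the height L sinθ = 7.66·sin75.7° = 7.423 m, counterclockwise.
Balancing moments: N × 7.423 = 133.4, giving N = 18 N.

N_wall ≈ 18 N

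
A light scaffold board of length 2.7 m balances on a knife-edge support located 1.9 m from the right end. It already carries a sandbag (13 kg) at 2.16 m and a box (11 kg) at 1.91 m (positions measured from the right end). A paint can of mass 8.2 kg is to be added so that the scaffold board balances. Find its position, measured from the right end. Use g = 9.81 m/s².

x ≈ 1.47 m from the right end

Taking torques about the knife-edge support (at 1.9 m from the right end):
Sandbag: 13 × 9.81 = 127.5 N down at 2.16 m → arm 0.26 m, τ = 127.5 × 0.26 = 33.15 N·m counterclockwise.
Box: 11 × 9.81 = 107.9 N down at 1.91 m → arm 0.01 m, τ = 107.9 × 0.01 = 1.079 N·m counterclockwise.
Net moment of existing loads = 34.23 N·m counterclockwise.
The paint can weighs 8.2 × 9.81 = 80.44 N and must supply an equal clockwise moment, so its lever arm about the knife-edge support is 34.23 / 80.44 = 0.426 m.
That puts it at 1.9 − 0.426 = 1.47 m from the right end.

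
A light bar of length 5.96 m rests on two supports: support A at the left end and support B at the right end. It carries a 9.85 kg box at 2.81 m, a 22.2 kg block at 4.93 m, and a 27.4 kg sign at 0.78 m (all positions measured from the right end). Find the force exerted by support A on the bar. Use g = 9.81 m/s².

R_A ≈ 261 N

Taking torques about support B:
Box: 9.85 × 9.81 = 96.63 N down at 2.81 m → arm 2.81 m, τ = 96.63 × 2.81 = 271.5 N·m counterclockwise.
Block: 22.2 × 9.81 = 217.8 N down at 4.93 m → arm 4.93 m, τ = 217.8 × 4.93 = 1074 N·m counterclockwise.
Sign: 27.4 × 9.81 = 268.8 N down at 0.78 m → arm 0.78 m, τ = 268.8 × 0.78 = 209.7 N·m counterclockwise.
Net load moment about support B = 1555 N·m counterclockwise.
Reaction R at support A is upward at 5.96 m, arm 5.96 m → moment R × 5.96 clockwise.
Balancing moments: R × 5.96 = 1555, giving R = 261 N.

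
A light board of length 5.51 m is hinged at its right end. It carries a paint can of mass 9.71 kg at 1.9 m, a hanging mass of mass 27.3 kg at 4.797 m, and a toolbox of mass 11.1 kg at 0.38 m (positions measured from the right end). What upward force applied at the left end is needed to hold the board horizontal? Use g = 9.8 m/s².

Taking torques about the right end:
Paint can: 9.71 × 9.8 = 95.16 N down at 1.9 m → arm 1.9 m, τ = 95.16 × 1.9 = 180.8 N·m counterclockwise.
Hanging mass: 27.3 × 9.8 = 267.5 N down at 4.797 m → arm 4.797 m, τ = 267.5 × 4.797 = 1283 N·m counterclockwise.
Toolbox: 11.1 × 9.8 = 108.8 N down at 0.38 m → arm 0.38 m, τ = 108.8 × 0.38 = 41.34 N·m counterclockwise.
Net moment of the loads = 1505 N·m counterclockwise.
The upward force F acts at the left end, arm 5.51 m, giving F × 5.51 clockwise.
For rotational equilibrium, F × 5.51 = 1505, so F = 1505 / 5.51 = 273 N.

F ≈ 273 N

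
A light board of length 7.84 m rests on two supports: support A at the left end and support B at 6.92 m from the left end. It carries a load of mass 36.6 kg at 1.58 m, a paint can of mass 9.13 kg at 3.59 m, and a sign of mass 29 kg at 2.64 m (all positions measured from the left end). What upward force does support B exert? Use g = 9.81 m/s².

R_B ≈ 237 N

Take moments about support A.
Load: 36.6 × 9.81 = 359 N down at 1.58 m → arm 1.58 m, τ = 359 × 1.58 = 567.2 N·m clockwise.
Paint can: 9.13 × 9.81 = 89.57 N down at 3.59 m → arm 3.59 m, τ = 89.57 × 3.59 = 321.6 N·m clockwise.
Sign: 29 × 9.81 = 284.5 N down at 2.64 m → arm 2.64 m, τ = 284.5 × 2.64 = 751.1 N·m clockwise.
Net load moment about support A = 1640 N·m clockwise.
Reaction R at support B is upward at 6.92 m, arm 6.92 m → moment R × 6.92 counterclockwise.
For rotational equilibrium, R × 6.92 = 1640, so R = 237 N.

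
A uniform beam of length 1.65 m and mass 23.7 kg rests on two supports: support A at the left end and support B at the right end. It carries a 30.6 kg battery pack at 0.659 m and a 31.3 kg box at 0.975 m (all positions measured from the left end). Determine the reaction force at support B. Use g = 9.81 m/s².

Sum moments about support A (its reaction then has zero moment arm).
Beam weight: 23.7 × 9.81 = 232.5 N down at 0.825 m → arm 0.825 m, τ = 232.5 × 0.825 = 191.8 N·m clockwise.
Battery pack: 30.6 × 9.81 = 300.2 N down at 0.659 m → arm 0.659 m, τ = 300.2 × 0.659 = 197.8 N·m clockwise.
Box: 31.3 × 9.81 = 307.1 N down at 0.975 m → arm 0.975 m, τ = 307.1 × 0.975 = 299.4 N·m clockwise.
Net load moment about support A = 689 N·m clockwise.
Reaction R at support B is upward at 1.65 m, arm 1.65 m → moment R × 1.65 counterclockwise.
For rotational equilibrium, R × 1.65 = 689, so R = 418 N.

R_B ≈ 418 N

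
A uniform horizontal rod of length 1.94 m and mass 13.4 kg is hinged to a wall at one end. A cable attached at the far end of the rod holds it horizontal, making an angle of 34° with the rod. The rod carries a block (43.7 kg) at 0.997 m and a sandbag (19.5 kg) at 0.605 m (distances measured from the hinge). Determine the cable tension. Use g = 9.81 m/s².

About the hinge:
Beam weight: 13.4 × 9.81 = 131.5 N down at 0.97 m → arm 0.97 m, τ = 131.5 × 0.97 = 127.6 N·m clockwise.
Block: 43.7 × 9.81 = 428.7 N down at 0.997 m → arm 0.997 m, τ = 428.7 × 0.997 = 427.4 N·m clockwise.
Sandbag: 19.5 × 9.81 = 191.3 N down at 0.605 m → arm 0.605 m, τ = 191.3 × 0.605 = 115.7 N·m clockwise.
Total clockwise load moment = 670.7 N·m.
The cable tension T acts at 1.94 m; only its component perpendicular to the rod, T sinθ, produces torque. sin 34° = 0.5592.
For rotational equilibrium, T × 1.94 × 0.5592 = 670.7, so T = 670.7 / 1.085 = 618 N.

T ≈ 618 N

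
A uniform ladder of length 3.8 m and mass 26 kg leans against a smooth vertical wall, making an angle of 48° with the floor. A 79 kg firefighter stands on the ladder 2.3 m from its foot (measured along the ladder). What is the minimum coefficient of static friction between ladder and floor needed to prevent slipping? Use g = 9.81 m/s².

μ_min ≈ 0.522

Sum moments about the foot of the ladder (the floor normal and friction both act there and drop out).
Ladder weight 26×9.81 = 255.1 N acts at 1.9 m along the ladder; its horizontal arm is 1.9·cos48° = 1.271 m → τ = 324.2 N·m clockwise.
Firefighter: 79×9.81 = 775 N at 2.3 m → arm 1.539 m → τ = 1193 N·m clockwise.
Wall normal N acts horizontally at the top; its moment arm is the height L sinθ = 3.8·sin48° = 2.824 m, counterclockwise.
Στ = 0 ⇒ N × 2.824 = 1517 ⇒ N = 537.2 N.
ΣFx = 0 ⇒ f = N_wall = 537.2 N. ΣFy = 0 ⇒ N_floor = 1030 N.
μ_min = f / N_floor = 537.2 / 1030 = 0.522.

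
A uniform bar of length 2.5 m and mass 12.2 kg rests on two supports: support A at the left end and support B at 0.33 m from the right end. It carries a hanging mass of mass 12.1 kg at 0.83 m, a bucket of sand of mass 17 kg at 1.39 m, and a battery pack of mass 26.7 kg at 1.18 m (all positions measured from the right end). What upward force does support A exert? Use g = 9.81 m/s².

R_A ≈ 262 N

Sum moments about support B (its reaction then has zero moment arm).
Beam weight: 12.2 × 9.81 = 119.7 N down at 1.25 m → arm 0.92 m, τ = 119.7 × 0.92 = 110.1 N·m counterclockwise.
Hanging mass: 12.1 × 9.81 = 118.7 N down at 0.83 m → arm 0.5 m, τ = 118.7 × 0.5 = 59.35 N·m counterclockwise.
Bucket of sand: 17 × 9.81 = 166.8 N down at 1.39 m → arm 1.06 m, τ = 166.8 × 1.06 = 176.8 N·m counterclockwise.
Battery pack: 26.7 × 9.81 = 261.9 N down at 1.18 m → arm 0.85 m, τ = 261.9 × 0.85 = 222.6 N·m counterclockwise.
Net load moment about support B = 568.9 N·m counterclockwise.
Reaction R at support A is upward at 2.5 m, arm 2.17 m → moment R × 2.17 clockwise.
Setting net torque to zero: R × 2.17 = 568.9 → R = 262 N.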